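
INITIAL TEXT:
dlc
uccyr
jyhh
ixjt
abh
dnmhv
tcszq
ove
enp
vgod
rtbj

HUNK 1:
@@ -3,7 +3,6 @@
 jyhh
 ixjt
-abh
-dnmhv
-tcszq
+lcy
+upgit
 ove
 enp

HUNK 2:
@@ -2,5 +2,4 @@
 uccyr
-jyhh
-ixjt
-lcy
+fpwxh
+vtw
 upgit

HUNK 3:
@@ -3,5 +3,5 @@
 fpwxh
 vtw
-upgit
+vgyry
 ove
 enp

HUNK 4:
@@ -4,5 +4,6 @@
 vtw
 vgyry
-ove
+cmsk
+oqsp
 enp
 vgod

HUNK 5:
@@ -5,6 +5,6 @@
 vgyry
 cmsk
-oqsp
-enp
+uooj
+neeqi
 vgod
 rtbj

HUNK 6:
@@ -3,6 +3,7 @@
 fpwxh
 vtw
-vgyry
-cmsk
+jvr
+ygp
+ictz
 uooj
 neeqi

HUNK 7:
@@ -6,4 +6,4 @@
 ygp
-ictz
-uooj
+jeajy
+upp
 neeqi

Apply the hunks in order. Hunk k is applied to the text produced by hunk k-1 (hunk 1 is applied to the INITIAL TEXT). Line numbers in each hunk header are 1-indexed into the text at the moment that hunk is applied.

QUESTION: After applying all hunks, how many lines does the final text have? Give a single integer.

Hunk 1: at line 3 remove [abh,dnmhv,tcszq] add [lcy,upgit] -> 10 lines: dlc uccyr jyhh ixjt lcy upgit ove enp vgod rtbj
Hunk 2: at line 2 remove [jyhh,ixjt,lcy] add [fpwxh,vtw] -> 9 lines: dlc uccyr fpwxh vtw upgit ove enp vgod rtbj
Hunk 3: at line 3 remove [upgit] add [vgyry] -> 9 lines: dlc uccyr fpwxh vtw vgyry ove enp vgod rtbj
Hunk 4: at line 4 remove [ove] add [cmsk,oqsp] -> 10 lines: dlc uccyr fpwxh vtw vgyry cmsk oqsp enp vgod rtbj
Hunk 5: at line 5 remove [oqsp,enp] add [uooj,neeqi] -> 10 lines: dlc uccyr fpwxh vtw vgyry cmsk uooj neeqi vgod rtbj
Hunk 6: at line 3 remove [vgyry,cmsk] add [jvr,ygp,ictz] -> 11 lines: dlc uccyr fpwxh vtw jvr ygp ictz uooj neeqi vgod rtbj
Hunk 7: at line 6 remove [ictz,uooj] add [jeajy,upp] -> 11 lines: dlc uccyr fpwxh vtw jvr ygp jeajy upp neeqi vgod rtbj
Final line count: 11

Answer: 11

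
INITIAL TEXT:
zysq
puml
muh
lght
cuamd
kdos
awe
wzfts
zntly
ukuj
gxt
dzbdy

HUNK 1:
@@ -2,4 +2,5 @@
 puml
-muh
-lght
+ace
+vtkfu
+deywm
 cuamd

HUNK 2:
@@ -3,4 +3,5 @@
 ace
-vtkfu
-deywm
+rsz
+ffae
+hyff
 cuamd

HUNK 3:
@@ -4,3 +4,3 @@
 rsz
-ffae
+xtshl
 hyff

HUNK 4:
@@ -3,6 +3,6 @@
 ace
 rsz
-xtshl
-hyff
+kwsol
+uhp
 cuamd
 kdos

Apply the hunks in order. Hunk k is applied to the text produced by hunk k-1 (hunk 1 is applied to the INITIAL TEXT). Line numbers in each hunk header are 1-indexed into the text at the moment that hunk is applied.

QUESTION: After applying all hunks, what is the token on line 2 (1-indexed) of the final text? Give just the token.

Answer: puml

Derivation:
Hunk 1: at line 2 remove [muh,lght] add [ace,vtkfu,deywm] -> 13 lines: zysq puml ace vtkfu deywm cuamd kdos awe wzfts zntly ukuj gxt dzbdy
Hunk 2: at line 3 remove [vtkfu,deywm] add [rsz,ffae,hyff] -> 14 lines: zysq puml ace rsz ffae hyff cuamd kdos awe wzfts zntly ukuj gxt dzbdy
Hunk 3: at line 4 remove [ffae] add [xtshl] -> 14 lines: zysq puml ace rsz xtshl hyff cuamd kdos awe wzfts zntly ukuj gxt dzbdy
Hunk 4: at line 3 remove [xtshl,hyff] add [kwsol,uhp] -> 14 lines: zysq puml ace rsz kwsol uhp cuamd kdos awe wzfts zntly ukuj gxt dzbdy
Final line 2: puml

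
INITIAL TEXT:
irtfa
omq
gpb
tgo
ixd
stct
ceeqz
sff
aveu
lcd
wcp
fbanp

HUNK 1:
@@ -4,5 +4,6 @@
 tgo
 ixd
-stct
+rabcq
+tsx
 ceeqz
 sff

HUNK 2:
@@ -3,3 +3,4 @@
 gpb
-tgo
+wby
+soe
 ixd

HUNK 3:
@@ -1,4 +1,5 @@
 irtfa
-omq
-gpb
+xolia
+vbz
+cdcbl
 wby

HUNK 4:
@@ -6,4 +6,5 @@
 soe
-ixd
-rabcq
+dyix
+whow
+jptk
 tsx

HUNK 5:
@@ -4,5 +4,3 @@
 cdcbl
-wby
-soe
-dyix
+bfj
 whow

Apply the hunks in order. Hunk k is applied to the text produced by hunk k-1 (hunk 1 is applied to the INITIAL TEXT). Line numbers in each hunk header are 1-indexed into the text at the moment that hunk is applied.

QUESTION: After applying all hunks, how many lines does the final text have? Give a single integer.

Answer: 14

Derivation:
Hunk 1: at line 4 remove [stct] add [rabcq,tsx] -> 13 lines: irtfa omq gpb tgo ixd rabcq tsx ceeqz sff aveu lcd wcp fbanp
Hunk 2: at line 3 remove [tgo] add [wby,soe] -> 14 lines: irtfa omq gpb wby soe ixd rabcq tsx ceeqz sff aveu lcd wcp fbanp
Hunk 3: at line 1 remove [omq,gpb] add [xolia,vbz,cdcbl] -> 15 lines: irtfa xolia vbz cdcbl wby soe ixd rabcq tsx ceeqz sff aveu lcd wcp fbanp
Hunk 4: at line 6 remove [ixd,rabcq] add [dyix,whow,jptk] -> 16 lines: irtfa xolia vbz cdcbl wby soe dyix whow jptk tsx ceeqz sff aveu lcd wcp fbanp
Hunk 5: at line 4 remove [wby,soe,dyix] add [bfj] -> 14 lines: irtfa xolia vbz cdcbl bfj whow jptk tsx ceeqz sff aveu lcd wcp fbanp
Final line count: 14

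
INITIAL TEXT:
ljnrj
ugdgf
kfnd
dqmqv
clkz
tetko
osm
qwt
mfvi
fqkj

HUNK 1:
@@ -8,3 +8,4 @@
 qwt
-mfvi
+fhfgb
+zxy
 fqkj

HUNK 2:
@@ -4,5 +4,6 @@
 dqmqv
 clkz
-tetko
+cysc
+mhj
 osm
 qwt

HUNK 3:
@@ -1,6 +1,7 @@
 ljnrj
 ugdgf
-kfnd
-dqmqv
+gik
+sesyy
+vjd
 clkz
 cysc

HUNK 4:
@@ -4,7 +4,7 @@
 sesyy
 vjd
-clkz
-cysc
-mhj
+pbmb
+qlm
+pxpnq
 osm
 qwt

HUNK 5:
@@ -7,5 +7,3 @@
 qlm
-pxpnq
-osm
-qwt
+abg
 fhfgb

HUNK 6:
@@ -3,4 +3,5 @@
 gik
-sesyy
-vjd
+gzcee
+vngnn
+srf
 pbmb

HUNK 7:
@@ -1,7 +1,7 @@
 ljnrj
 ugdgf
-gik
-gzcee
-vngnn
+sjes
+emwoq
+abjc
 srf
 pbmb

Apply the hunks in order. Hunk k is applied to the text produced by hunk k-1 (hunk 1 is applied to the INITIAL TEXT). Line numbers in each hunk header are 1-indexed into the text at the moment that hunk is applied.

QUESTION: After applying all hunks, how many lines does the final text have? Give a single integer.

Answer: 12

Derivation:
Hunk 1: at line 8 remove [mfvi] add [fhfgb,zxy] -> 11 lines: ljnrj ugdgf kfnd dqmqv clkz tetko osm qwt fhfgb zxy fqkj
Hunk 2: at line 4 remove [tetko] add [cysc,mhj] -> 12 lines: ljnrj ugdgf kfnd dqmqv clkz cysc mhj osm qwt fhfgb zxy fqkj
Hunk 3: at line 1 remove [kfnd,dqmqv] add [gik,sesyy,vjd] -> 13 lines: ljnrj ugdgf gik sesyy vjd clkz cysc mhj osm qwt fhfgb zxy fqkj
Hunk 4: at line 4 remove [clkz,cysc,mhj] add [pbmb,qlm,pxpnq] -> 13 lines: ljnrj ugdgf gik sesyy vjd pbmb qlm pxpnq osm qwt fhfgb zxy fqkj
Hunk 5: at line 7 remove [pxpnq,osm,qwt] add [abg] -> 11 lines: ljnrj ugdgf gik sesyy vjd pbmb qlm abg fhfgb zxy fqkj
Hunk 6: at line 3 remove [sesyy,vjd] add [gzcee,vngnn,srf] -> 12 lines: ljnrj ugdgf gik gzcee vngnn srf pbmb qlm abg fhfgb zxy fqkj
Hunk 7: at line 1 remove [gik,gzcee,vngnn] add [sjes,emwoq,abjc] -> 12 lines: ljnrj ugdgf sjes emwoq abjc srf pbmb qlm abg fhfgb zxy fqkj
Final line count: 12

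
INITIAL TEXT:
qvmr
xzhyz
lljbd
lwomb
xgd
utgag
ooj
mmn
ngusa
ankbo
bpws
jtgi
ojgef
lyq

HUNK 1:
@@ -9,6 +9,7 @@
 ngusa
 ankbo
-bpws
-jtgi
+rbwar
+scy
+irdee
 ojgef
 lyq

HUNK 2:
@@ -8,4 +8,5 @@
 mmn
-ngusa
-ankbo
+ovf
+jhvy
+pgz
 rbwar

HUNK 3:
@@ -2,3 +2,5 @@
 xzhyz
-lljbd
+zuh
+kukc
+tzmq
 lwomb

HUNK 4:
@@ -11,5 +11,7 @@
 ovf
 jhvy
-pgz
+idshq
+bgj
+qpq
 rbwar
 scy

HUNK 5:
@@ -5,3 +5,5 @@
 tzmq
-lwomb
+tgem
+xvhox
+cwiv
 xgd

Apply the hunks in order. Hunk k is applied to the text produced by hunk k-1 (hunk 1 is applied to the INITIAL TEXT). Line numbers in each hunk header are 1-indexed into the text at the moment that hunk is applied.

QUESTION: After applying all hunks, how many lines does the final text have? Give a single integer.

Hunk 1: at line 9 remove [bpws,jtgi] add [rbwar,scy,irdee] -> 15 lines: qvmr xzhyz lljbd lwomb xgd utgag ooj mmn ngusa ankbo rbwar scy irdee ojgef lyq
Hunk 2: at line 8 remove [ngusa,ankbo] add [ovf,jhvy,pgz] -> 16 lines: qvmr xzhyz lljbd lwomb xgd utgag ooj mmn ovf jhvy pgz rbwar scy irdee ojgef lyq
Hunk 3: at line 2 remove [lljbd] add [zuh,kukc,tzmq] -> 18 lines: qvmr xzhyz zuh kukc tzmq lwomb xgd utgag ooj mmn ovf jhvy pgz rbwar scy irdee ojgef lyq
Hunk 4: at line 11 remove [pgz] add [idshq,bgj,qpq] -> 20 lines: qvmr xzhyz zuh kukc tzmq lwomb xgd utgag ooj mmn ovf jhvy idshq bgj qpq rbwar scy irdee ojgef lyq
Hunk 5: at line 5 remove [lwomb] add [tgem,xvhox,cwiv] -> 22 lines: qvmr xzhyz zuh kukc tzmq tgem xvhox cwiv xgd utgag ooj mmn ovf jhvy idshq bgj qpq rbwar scy irdee ojgef lyq
Final line count: 22

Answer: 22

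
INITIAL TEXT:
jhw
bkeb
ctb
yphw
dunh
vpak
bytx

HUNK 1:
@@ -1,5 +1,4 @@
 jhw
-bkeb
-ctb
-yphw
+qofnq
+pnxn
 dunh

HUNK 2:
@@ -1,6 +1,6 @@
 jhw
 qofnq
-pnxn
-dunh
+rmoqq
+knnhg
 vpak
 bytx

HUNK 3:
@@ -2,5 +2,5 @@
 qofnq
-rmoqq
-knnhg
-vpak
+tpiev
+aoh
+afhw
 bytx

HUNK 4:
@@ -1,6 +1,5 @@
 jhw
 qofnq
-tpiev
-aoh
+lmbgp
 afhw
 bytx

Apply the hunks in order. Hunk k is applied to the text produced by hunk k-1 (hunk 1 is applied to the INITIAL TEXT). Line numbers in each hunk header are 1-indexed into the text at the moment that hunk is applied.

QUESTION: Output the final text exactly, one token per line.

Answer: jhw
qofnq
lmbgp
afhw
bytx

Derivation:
Hunk 1: at line 1 remove [bkeb,ctb,yphw] add [qofnq,pnxn] -> 6 lines: jhw qofnq pnxn dunh vpak bytx
Hunk 2: at line 1 remove [pnxn,dunh] add [rmoqq,knnhg] -> 6 lines: jhw qofnq rmoqq knnhg vpak bytx
Hunk 3: at line 2 remove [rmoqq,knnhg,vpak] add [tpiev,aoh,afhw] -> 6 lines: jhw qofnq tpiev aoh afhw bytx
Hunk 4: at line 1 remove [tpiev,aoh] add [lmbgp] -> 5 lines: jhw qofnq lmbgp afhw bytx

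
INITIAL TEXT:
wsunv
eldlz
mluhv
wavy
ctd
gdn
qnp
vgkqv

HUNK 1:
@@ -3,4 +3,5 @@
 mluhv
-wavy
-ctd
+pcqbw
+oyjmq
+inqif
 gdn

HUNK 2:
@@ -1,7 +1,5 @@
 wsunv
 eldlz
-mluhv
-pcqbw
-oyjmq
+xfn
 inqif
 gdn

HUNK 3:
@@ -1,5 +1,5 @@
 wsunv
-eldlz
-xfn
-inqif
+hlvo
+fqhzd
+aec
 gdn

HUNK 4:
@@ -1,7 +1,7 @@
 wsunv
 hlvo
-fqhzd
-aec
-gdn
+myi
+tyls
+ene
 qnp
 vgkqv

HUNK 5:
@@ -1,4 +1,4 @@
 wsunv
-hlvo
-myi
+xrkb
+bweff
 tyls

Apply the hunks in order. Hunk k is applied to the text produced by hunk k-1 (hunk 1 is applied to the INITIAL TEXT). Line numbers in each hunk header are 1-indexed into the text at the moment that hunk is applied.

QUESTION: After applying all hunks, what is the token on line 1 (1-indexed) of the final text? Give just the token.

Answer: wsunv

Derivation:
Hunk 1: at line 3 remove [wavy,ctd] add [pcqbw,oyjmq,inqif] -> 9 lines: wsunv eldlz mluhv pcqbw oyjmq inqif gdn qnp vgkqv
Hunk 2: at line 1 remove [mluhv,pcqbw,oyjmq] add [xfn] -> 7 lines: wsunv eldlz xfn inqif gdn qnp vgkqv
Hunk 3: at line 1 remove [eldlz,xfn,inqif] add [hlvo,fqhzd,aec] -> 7 lines: wsunv hlvo fqhzd aec gdn qnp vgkqv
Hunk 4: at line 1 remove [fqhzd,aec,gdn] add [myi,tyls,ene] -> 7 lines: wsunv hlvo myi tyls ene qnp vgkqv
Hunk 5: at line 1 remove [hlvo,myi] add [xrkb,bweff] -> 7 lines: wsunv xrkb bweff tyls ene qnp vgkqv
Final line 1: wsunv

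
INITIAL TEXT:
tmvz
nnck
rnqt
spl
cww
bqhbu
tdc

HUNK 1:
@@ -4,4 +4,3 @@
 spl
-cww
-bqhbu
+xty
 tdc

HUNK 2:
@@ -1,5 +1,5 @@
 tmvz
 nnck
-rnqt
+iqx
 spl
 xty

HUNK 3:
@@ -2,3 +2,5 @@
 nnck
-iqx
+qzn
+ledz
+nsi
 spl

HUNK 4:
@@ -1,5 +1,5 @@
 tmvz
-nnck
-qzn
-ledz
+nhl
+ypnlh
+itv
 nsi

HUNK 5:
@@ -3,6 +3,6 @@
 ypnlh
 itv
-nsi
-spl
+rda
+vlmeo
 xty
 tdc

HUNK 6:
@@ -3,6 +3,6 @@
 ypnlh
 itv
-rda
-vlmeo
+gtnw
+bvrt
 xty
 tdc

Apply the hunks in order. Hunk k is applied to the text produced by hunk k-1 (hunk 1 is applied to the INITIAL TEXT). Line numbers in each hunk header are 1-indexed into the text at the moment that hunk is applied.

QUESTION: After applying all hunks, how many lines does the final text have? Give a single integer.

Hunk 1: at line 4 remove [cww,bqhbu] add [xty] -> 6 lines: tmvz nnck rnqt spl xty tdc
Hunk 2: at line 1 remove [rnqt] add [iqx] -> 6 lines: tmvz nnck iqx spl xty tdc
Hunk 3: at line 2 remove [iqx] add [qzn,ledz,nsi] -> 8 lines: tmvz nnck qzn ledz nsi spl xty tdc
Hunk 4: at line 1 remove [nnck,qzn,ledz] add [nhl,ypnlh,itv] -> 8 lines: tmvz nhl ypnlh itv nsi spl xty tdc
Hunk 5: at line 3 remove [nsi,spl] add [rda,vlmeo] -> 8 lines: tmvz nhl ypnlh itv rda vlmeo xty tdc
Hunk 6: at line 3 remove [rda,vlmeo] add [gtnw,bvrt] -> 8 lines: tmvz nhl ypnlh itv gtnw bvrt xty tdc
Final line count: 8

Answer: 8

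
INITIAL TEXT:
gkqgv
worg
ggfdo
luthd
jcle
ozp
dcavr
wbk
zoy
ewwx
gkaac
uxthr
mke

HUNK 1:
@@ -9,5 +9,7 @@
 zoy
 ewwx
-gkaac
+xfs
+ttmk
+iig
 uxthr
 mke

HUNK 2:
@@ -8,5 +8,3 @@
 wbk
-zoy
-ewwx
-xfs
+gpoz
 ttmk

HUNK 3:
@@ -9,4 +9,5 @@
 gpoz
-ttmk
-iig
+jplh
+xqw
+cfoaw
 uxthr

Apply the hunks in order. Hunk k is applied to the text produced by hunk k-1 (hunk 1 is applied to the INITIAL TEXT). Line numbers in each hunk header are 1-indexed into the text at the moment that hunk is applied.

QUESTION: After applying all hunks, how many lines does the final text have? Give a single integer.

Answer: 14

Derivation:
Hunk 1: at line 9 remove [gkaac] add [xfs,ttmk,iig] -> 15 lines: gkqgv worg ggfdo luthd jcle ozp dcavr wbk zoy ewwx xfs ttmk iig uxthr mke
Hunk 2: at line 8 remove [zoy,ewwx,xfs] add [gpoz] -> 13 lines: gkqgv worg ggfdo luthd jcle ozp dcavr wbk gpoz ttmk iig uxthr mke
Hunk 3: at line 9 remove [ttmk,iig] add [jplh,xqw,cfoaw] -> 14 lines: gkqgv worg ggfdo luthd jcle ozp dcavr wbk gpoz jplh xqw cfoaw uxthr mke
Final line count: 14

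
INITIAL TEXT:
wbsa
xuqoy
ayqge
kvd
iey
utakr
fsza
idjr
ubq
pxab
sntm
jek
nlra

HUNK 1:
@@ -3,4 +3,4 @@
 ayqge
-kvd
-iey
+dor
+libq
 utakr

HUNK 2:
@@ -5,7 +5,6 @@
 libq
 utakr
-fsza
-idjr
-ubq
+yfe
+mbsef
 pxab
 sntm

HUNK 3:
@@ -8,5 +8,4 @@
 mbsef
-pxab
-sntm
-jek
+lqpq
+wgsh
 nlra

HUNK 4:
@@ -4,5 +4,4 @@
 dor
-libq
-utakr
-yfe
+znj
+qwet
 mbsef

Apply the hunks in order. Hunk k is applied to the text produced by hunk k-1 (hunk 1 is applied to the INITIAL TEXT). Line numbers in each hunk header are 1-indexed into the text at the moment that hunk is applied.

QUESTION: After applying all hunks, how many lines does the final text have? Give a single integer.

Answer: 10

Derivation:
Hunk 1: at line 3 remove [kvd,iey] add [dor,libq] -> 13 lines: wbsa xuqoy ayqge dor libq utakr fsza idjr ubq pxab sntm jek nlra
Hunk 2: at line 5 remove [fsza,idjr,ubq] add [yfe,mbsef] -> 12 lines: wbsa xuqoy ayqge dor libq utakr yfe mbsef pxab sntm jek nlra
Hunk 3: at line 8 remove [pxab,sntm,jek] add [lqpq,wgsh] -> 11 lines: wbsa xuqoy ayqge dor libq utakr yfe mbsef lqpq wgsh nlra
Hunk 4: at line 4 remove [libq,utakr,yfe] add [znj,qwet] -> 10 lines: wbsa xuqoy ayqge dor znj qwet mbsef lqpq wgsh nlra
Final line count: 10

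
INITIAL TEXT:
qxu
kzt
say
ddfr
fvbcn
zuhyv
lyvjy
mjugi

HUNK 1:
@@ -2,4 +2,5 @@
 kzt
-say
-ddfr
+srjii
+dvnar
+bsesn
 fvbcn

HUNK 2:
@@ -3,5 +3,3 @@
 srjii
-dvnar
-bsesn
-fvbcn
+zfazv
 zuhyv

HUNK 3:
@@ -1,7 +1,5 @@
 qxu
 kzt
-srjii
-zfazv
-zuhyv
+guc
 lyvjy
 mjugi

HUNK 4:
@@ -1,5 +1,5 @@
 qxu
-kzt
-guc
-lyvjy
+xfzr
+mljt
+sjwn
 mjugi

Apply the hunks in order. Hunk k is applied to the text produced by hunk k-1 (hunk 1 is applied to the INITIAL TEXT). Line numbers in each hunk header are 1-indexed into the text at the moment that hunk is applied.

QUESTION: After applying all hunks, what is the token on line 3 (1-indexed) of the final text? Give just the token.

Answer: mljt

Derivation:
Hunk 1: at line 2 remove [say,ddfr] add [srjii,dvnar,bsesn] -> 9 lines: qxu kzt srjii dvnar bsesn fvbcn zuhyv lyvjy mjugi
Hunk 2: at line 3 remove [dvnar,bsesn,fvbcn] add [zfazv] -> 7 lines: qxu kzt srjii zfazv zuhyv lyvjy mjugi
Hunk 3: at line 1 remove [srjii,zfazv,zuhyv] add [guc] -> 5 lines: qxu kzt guc lyvjy mjugi
Hunk 4: at line 1 remove [kzt,guc,lyvjy] add [xfzr,mljt,sjwn] -> 5 lines: qxu xfzr mljt sjwn mjugi
Final line 3: mljt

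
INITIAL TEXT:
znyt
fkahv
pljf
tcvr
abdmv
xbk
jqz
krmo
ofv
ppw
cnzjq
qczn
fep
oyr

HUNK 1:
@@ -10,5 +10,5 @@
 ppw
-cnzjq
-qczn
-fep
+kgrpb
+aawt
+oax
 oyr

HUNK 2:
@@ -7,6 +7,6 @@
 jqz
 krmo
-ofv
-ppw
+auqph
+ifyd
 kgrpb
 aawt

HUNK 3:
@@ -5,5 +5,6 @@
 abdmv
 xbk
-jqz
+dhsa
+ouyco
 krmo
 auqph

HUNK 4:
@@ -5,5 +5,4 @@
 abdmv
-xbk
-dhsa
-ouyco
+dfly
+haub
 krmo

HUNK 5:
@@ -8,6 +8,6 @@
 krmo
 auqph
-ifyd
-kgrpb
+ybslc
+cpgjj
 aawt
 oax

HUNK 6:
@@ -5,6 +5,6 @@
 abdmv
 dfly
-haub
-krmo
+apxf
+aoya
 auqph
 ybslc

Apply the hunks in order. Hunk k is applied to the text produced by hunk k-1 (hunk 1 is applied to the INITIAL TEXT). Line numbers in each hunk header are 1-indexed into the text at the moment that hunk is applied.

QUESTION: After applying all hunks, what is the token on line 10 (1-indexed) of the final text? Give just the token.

Hunk 1: at line 10 remove [cnzjq,qczn,fep] add [kgrpb,aawt,oax] -> 14 lines: znyt fkahv pljf tcvr abdmv xbk jqz krmo ofv ppw kgrpb aawt oax oyr
Hunk 2: at line 7 remove [ofv,ppw] add [auqph,ifyd] -> 14 lines: znyt fkahv pljf tcvr abdmv xbk jqz krmo auqph ifyd kgrpb aawt oax oyr
Hunk 3: at line 5 remove [jqz] add [dhsa,ouyco] -> 15 lines: znyt fkahv pljf tcvr abdmv xbk dhsa ouyco krmo auqph ifyd kgrpb aawt oax oyr
Hunk 4: at line 5 remove [xbk,dhsa,ouyco] add [dfly,haub] -> 14 lines: znyt fkahv pljf tcvr abdmv dfly haub krmo auqph ifyd kgrpb aawt oax oyr
Hunk 5: at line 8 remove [ifyd,kgrpb] add [ybslc,cpgjj] -> 14 lines: znyt fkahv pljf tcvr abdmv dfly haub krmo auqph ybslc cpgjj aawt oax oyr
Hunk 6: at line 5 remove [haub,krmo] add [apxf,aoya] -> 14 lines: znyt fkahv pljf tcvr abdmv dfly apxf aoya auqph ybslc cpgjj aawt oax oyr
Final line 10: ybslc

Answer: ybslc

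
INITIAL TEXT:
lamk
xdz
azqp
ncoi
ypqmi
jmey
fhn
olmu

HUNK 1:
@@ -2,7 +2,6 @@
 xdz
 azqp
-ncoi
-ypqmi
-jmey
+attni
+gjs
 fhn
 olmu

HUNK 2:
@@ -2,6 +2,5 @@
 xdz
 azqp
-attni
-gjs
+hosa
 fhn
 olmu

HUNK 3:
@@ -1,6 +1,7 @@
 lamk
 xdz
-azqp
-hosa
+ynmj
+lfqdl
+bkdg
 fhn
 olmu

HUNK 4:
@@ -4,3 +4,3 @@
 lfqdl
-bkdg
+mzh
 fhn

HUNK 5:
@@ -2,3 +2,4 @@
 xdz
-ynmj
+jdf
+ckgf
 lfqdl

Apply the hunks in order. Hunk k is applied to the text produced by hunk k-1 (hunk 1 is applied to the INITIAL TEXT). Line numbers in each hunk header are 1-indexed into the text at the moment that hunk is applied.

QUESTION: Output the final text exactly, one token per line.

Hunk 1: at line 2 remove [ncoi,ypqmi,jmey] add [attni,gjs] -> 7 lines: lamk xdz azqp attni gjs fhn olmu
Hunk 2: at line 2 remove [attni,gjs] add [hosa] -> 6 lines: lamk xdz azqp hosa fhn olmu
Hunk 3: at line 1 remove [azqp,hosa] add [ynmj,lfqdl,bkdg] -> 7 lines: lamk xdz ynmj lfqdl bkdg fhn olmu
Hunk 4: at line 4 remove [bkdg] add [mzh] -> 7 lines: lamk xdz ynmj lfqdl mzh fhn olmu
Hunk 5: at line 2 remove [ynmj] add [jdf,ckgf] -> 8 lines: lamk xdz jdf ckgf lfqdl mzh fhn olmu

Answer: lamk
xdz
jdf
ckgf
lfqdl
mzh
fhn
olmu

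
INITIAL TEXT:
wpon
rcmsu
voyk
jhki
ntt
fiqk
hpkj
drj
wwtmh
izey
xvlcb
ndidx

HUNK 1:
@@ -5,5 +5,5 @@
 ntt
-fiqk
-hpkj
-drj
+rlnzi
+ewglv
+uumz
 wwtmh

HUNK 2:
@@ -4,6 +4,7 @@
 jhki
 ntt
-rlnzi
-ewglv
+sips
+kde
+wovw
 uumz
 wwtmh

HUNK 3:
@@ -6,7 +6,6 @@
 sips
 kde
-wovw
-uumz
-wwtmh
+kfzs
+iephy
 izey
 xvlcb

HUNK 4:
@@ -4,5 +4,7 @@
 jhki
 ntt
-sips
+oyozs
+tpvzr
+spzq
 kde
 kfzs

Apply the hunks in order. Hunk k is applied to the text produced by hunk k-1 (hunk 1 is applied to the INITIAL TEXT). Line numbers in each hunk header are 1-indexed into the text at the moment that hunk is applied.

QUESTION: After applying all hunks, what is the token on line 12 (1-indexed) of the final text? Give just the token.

Answer: izey

Derivation:
Hunk 1: at line 5 remove [fiqk,hpkj,drj] add [rlnzi,ewglv,uumz] -> 12 lines: wpon rcmsu voyk jhki ntt rlnzi ewglv uumz wwtmh izey xvlcb ndidx
Hunk 2: at line 4 remove [rlnzi,ewglv] add [sips,kde,wovw] -> 13 lines: wpon rcmsu voyk jhki ntt sips kde wovw uumz wwtmh izey xvlcb ndidx
Hunk 3: at line 6 remove [wovw,uumz,wwtmh] add [kfzs,iephy] -> 12 lines: wpon rcmsu voyk jhki ntt sips kde kfzs iephy izey xvlcb ndidx
Hunk 4: at line 4 remove [sips] add [oyozs,tpvzr,spzq] -> 14 lines: wpon rcmsu voyk jhki ntt oyozs tpvzr spzq kde kfzs iephy izey xvlcb ndidx
Final line 12: izey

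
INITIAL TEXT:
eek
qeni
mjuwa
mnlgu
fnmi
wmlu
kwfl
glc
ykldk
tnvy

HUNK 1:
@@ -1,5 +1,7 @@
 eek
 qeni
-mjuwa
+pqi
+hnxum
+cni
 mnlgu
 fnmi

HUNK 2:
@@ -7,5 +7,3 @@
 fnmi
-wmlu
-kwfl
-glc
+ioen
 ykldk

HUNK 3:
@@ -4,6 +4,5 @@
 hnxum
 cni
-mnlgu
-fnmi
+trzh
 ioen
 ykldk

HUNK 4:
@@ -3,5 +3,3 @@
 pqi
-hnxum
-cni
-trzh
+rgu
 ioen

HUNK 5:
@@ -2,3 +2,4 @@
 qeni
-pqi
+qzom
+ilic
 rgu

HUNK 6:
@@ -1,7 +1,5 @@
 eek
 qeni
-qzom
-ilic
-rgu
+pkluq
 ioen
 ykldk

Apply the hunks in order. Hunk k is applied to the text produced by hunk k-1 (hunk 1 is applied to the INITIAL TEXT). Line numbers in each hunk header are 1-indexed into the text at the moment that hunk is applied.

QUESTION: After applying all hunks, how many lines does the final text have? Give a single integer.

Hunk 1: at line 1 remove [mjuwa] add [pqi,hnxum,cni] -> 12 lines: eek qeni pqi hnxum cni mnlgu fnmi wmlu kwfl glc ykldk tnvy
Hunk 2: at line 7 remove [wmlu,kwfl,glc] add [ioen] -> 10 lines: eek qeni pqi hnxum cni mnlgu fnmi ioen ykldk tnvy
Hunk 3: at line 4 remove [mnlgu,fnmi] add [trzh] -> 9 lines: eek qeni pqi hnxum cni trzh ioen ykldk tnvy
Hunk 4: at line 3 remove [hnxum,cni,trzh] add [rgu] -> 7 lines: eek qeni pqi rgu ioen ykldk tnvy
Hunk 5: at line 2 remove [pqi] add [qzom,ilic] -> 8 lines: eek qeni qzom ilic rgu ioen ykldk tnvy
Hunk 6: at line 1 remove [qzom,ilic,rgu] add [pkluq] -> 6 lines: eek qeni pkluq ioen ykldk tnvy
Final line count: 6

Answer: 6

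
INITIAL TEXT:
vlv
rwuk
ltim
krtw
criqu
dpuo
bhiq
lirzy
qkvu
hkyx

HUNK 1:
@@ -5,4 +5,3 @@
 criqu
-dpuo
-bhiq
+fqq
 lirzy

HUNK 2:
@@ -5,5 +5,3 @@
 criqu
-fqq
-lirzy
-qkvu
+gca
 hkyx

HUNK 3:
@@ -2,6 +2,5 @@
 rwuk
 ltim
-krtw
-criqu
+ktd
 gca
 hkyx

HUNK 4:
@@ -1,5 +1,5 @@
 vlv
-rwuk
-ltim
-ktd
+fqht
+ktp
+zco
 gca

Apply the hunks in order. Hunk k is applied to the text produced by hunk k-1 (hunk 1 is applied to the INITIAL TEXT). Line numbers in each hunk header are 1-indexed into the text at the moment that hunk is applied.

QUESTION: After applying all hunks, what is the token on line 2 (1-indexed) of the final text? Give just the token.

Answer: fqht

Derivation:
Hunk 1: at line 5 remove [dpuo,bhiq] add [fqq] -> 9 lines: vlv rwuk ltim krtw criqu fqq lirzy qkvu hkyx
Hunk 2: at line 5 remove [fqq,lirzy,qkvu] add [gca] -> 7 lines: vlv rwuk ltim krtw criqu gca hkyx
Hunk 3: at line 2 remove [krtw,criqu] add [ktd] -> 6 lines: vlv rwuk ltim ktd gca hkyx
Hunk 4: at line 1 remove [rwuk,ltim,ktd] add [fqht,ktp,zco] -> 6 lines: vlv fqht ktp zco gca hkyx
Final line 2: fqht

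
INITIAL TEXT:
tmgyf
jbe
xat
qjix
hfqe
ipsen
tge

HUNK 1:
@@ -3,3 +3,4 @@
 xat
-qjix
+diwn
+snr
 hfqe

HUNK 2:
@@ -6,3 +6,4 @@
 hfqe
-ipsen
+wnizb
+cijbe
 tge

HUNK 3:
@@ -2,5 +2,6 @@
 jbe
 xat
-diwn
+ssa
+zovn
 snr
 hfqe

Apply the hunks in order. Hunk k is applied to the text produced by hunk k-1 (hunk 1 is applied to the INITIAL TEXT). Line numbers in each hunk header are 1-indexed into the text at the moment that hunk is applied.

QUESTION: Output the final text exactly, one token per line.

Hunk 1: at line 3 remove [qjix] add [diwn,snr] -> 8 lines: tmgyf jbe xat diwn snr hfqe ipsen tge
Hunk 2: at line 6 remove [ipsen] add [wnizb,cijbe] -> 9 lines: tmgyf jbe xat diwn snr hfqe wnizb cijbe tge
Hunk 3: at line 2 remove [diwn] add [ssa,zovn] -> 10 lines: tmgyf jbe xat ssa zovn snr hfqe wnizb cijbe tge

Answer: tmgyf
jbe
xat
ssa
zovn
snr
hfqe
wnizb
cijbe
tge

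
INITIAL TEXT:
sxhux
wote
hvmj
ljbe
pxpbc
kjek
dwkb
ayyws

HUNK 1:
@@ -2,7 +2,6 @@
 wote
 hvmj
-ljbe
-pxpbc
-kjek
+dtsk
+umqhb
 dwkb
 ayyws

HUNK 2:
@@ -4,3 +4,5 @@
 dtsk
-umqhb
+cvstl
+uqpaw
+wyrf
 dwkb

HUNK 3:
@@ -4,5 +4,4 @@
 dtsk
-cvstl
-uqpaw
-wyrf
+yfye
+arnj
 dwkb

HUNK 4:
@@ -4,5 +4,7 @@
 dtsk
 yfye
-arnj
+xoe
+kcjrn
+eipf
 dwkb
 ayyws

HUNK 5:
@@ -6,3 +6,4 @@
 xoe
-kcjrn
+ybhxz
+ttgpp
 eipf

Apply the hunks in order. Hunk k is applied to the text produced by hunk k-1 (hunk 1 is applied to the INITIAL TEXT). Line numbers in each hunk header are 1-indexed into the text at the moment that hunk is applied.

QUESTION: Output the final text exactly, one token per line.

Hunk 1: at line 2 remove [ljbe,pxpbc,kjek] add [dtsk,umqhb] -> 7 lines: sxhux wote hvmj dtsk umqhb dwkb ayyws
Hunk 2: at line 4 remove [umqhb] add [cvstl,uqpaw,wyrf] -> 9 lines: sxhux wote hvmj dtsk cvstl uqpaw wyrf dwkb ayyws
Hunk 3: at line 4 remove [cvstl,uqpaw,wyrf] add [yfye,arnj] -> 8 lines: sxhux wote hvmj dtsk yfye arnj dwkb ayyws
Hunk 4: at line 4 remove [arnj] add [xoe,kcjrn,eipf] -> 10 lines: sxhux wote hvmj dtsk yfye xoe kcjrn eipf dwkb ayyws
Hunk 5: at line 6 remove [kcjrn] add [ybhxz,ttgpp] -> 11 lines: sxhux wote hvmj dtsk yfye xoe ybhxz ttgpp eipf dwkb ayyws

Answer: sxhux
wote
hvmj
dtsk
yfye
xoe
ybhxz
ttgpp
eipf
dwkb
ayyws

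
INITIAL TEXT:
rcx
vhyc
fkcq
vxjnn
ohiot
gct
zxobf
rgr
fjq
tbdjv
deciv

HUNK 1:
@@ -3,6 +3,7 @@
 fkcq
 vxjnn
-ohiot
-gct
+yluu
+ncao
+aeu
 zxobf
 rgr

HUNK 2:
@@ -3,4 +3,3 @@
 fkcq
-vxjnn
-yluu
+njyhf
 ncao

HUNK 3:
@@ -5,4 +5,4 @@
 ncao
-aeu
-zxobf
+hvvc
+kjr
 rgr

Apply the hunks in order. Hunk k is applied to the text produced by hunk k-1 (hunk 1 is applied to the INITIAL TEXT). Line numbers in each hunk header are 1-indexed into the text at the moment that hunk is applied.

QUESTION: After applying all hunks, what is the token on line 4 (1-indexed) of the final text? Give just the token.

Hunk 1: at line 3 remove [ohiot,gct] add [yluu,ncao,aeu] -> 12 lines: rcx vhyc fkcq vxjnn yluu ncao aeu zxobf rgr fjq tbdjv deciv
Hunk 2: at line 3 remove [vxjnn,yluu] add [njyhf] -> 11 lines: rcx vhyc fkcq njyhf ncao aeu zxobf rgr fjq tbdjv deciv
Hunk 3: at line 5 remove [aeu,zxobf] add [hvvc,kjr] -> 11 lines: rcx vhyc fkcq njyhf ncao hvvc kjr rgr fjq tbdjv deciv
Final line 4: njyhf

Answer: njyhf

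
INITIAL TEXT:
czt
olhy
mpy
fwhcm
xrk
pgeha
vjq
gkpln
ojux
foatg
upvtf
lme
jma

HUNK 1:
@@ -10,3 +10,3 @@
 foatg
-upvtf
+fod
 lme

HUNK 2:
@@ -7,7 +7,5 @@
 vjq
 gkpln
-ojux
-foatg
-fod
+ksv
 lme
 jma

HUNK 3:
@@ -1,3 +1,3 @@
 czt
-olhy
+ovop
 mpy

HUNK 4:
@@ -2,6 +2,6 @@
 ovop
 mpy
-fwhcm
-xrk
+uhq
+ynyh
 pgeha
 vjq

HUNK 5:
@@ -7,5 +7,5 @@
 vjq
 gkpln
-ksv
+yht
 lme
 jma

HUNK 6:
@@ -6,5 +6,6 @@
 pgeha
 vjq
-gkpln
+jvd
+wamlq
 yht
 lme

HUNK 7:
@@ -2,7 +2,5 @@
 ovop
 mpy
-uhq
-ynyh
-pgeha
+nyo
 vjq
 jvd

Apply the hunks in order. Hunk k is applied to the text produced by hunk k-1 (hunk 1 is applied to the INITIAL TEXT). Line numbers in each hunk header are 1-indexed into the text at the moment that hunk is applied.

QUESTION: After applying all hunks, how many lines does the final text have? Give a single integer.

Answer: 10

Derivation:
Hunk 1: at line 10 remove [upvtf] add [fod] -> 13 lines: czt olhy mpy fwhcm xrk pgeha vjq gkpln ojux foatg fod lme jma
Hunk 2: at line 7 remove [ojux,foatg,fod] add [ksv] -> 11 lines: czt olhy mpy fwhcm xrk pgeha vjq gkpln ksv lme jma
Hunk 3: at line 1 remove [olhy] add [ovop] -> 11 lines: czt ovop mpy fwhcm xrk pgeha vjq gkpln ksv lme jma
Hunk 4: at line 2 remove [fwhcm,xrk] add [uhq,ynyh] -> 11 lines: czt ovop mpy uhq ynyh pgeha vjq gkpln ksv lme jma
Hunk 5: at line 7 remove [ksv] add [yht] -> 11 lines: czt ovop mpy uhq ynyh pgeha vjq gkpln yht lme jma
Hunk 6: at line 6 remove [gkpln] add [jvd,wamlq] -> 12 lines: czt ovop mpy uhq ynyh pgeha vjq jvd wamlq yht lme jma
Hunk 7: at line 2 remove [uhq,ynyh,pgeha] add [nyo] -> 10 lines: czt ovop mpy nyo vjq jvd wamlq yht lme jma
Final line count: 10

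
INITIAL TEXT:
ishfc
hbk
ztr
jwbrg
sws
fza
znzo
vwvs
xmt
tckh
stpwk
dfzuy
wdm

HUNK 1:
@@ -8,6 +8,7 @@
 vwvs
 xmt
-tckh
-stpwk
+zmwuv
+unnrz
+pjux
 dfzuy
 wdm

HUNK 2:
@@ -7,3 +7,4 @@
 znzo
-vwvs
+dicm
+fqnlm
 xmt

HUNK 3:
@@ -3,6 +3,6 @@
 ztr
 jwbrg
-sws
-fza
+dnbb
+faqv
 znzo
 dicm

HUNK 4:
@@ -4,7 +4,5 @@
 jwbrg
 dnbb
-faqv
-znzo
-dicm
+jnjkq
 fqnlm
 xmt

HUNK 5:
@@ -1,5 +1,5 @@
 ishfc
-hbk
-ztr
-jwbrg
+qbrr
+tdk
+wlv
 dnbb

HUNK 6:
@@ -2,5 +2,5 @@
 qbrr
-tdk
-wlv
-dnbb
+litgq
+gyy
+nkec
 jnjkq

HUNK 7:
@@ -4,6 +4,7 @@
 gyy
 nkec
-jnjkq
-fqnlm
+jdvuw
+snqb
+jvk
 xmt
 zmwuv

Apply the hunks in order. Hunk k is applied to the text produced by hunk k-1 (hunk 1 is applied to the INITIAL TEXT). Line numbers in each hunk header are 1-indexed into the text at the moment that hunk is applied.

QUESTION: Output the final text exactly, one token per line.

Answer: ishfc
qbrr
litgq
gyy
nkec
jdvuw
snqb
jvk
xmt
zmwuv
unnrz
pjux
dfzuy
wdm

Derivation:
Hunk 1: at line 8 remove [tckh,stpwk] add [zmwuv,unnrz,pjux] -> 14 lines: ishfc hbk ztr jwbrg sws fza znzo vwvs xmt zmwuv unnrz pjux dfzuy wdm
Hunk 2: at line 7 remove [vwvs] add [dicm,fqnlm] -> 15 lines: ishfc hbk ztr jwbrg sws fza znzo dicm fqnlm xmt zmwuv unnrz pjux dfzuy wdm
Hunk 3: at line 3 remove [sws,fza] add [dnbb,faqv] -> 15 lines: ishfc hbk ztr jwbrg dnbb faqv znzo dicm fqnlm xmt zmwuv unnrz pjux dfzuy wdm
Hunk 4: at line 4 remove [faqv,znzo,dicm] add [jnjkq] -> 13 lines: ishfc hbk ztr jwbrg dnbb jnjkq fqnlm xmt zmwuv unnrz pjux dfzuy wdm
Hunk 5: at line 1 remove [hbk,ztr,jwbrg] add [qbrr,tdk,wlv] -> 13 lines: ishfc qbrr tdk wlv dnbb jnjkq fqnlm xmt zmwuv unnrz pjux dfzuy wdm
Hunk 6: at line 2 remove [tdk,wlv,dnbb] add [litgq,gyy,nkec] -> 13 lines: ishfc qbrr litgq gyy nkec jnjkq fqnlm xmt zmwuv unnrz pjux dfzuy wdm
Hunk 7: at line 4 remove [jnjkq,fqnlm] add [jdvuw,snqb,jvk] -> 14 lines: ishfc qbrr litgq gyy nkec jdvuw snqb jvk xmt zmwuv unnrz pjux dfzuy wdm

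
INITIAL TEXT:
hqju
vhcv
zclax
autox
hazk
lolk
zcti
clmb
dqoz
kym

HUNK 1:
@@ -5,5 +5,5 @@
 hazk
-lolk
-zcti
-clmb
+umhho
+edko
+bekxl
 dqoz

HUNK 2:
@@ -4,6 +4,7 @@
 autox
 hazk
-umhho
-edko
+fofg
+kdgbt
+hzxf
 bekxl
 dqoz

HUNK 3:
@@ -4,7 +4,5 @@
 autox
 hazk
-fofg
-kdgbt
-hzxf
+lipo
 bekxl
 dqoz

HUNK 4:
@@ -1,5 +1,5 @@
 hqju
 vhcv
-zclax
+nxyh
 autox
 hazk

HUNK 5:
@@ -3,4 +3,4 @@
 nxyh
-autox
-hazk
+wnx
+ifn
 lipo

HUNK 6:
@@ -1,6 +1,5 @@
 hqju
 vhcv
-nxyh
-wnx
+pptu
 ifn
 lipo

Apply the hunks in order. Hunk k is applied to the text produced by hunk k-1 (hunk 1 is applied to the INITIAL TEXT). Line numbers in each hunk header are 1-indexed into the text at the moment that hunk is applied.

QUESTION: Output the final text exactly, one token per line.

Answer: hqju
vhcv
pptu
ifn
lipo
bekxl
dqoz
kym

Derivation:
Hunk 1: at line 5 remove [lolk,zcti,clmb] add [umhho,edko,bekxl] -> 10 lines: hqju vhcv zclax autox hazk umhho edko bekxl dqoz kym
Hunk 2: at line 4 remove [umhho,edko] add [fofg,kdgbt,hzxf] -> 11 lines: hqju vhcv zclax autox hazk fofg kdgbt hzxf bekxl dqoz kym
Hunk 3: at line 4 remove [fofg,kdgbt,hzxf] add [lipo] -> 9 lines: hqju vhcv zclax autox hazk lipo bekxl dqoz kym
Hunk 4: at line 1 remove [zclax] add [nxyh] -> 9 lines: hqju vhcv nxyh autox hazk lipo bekxl dqoz kym
Hunk 5: at line 3 remove [autox,hazk] add [wnx,ifn] -> 9 lines: hqju vhcv nxyh wnx ifn lipo bekxl dqoz kym
Hunk 6: at line 1 remove [nxyh,wnx] add [pptu] -> 8 lines: hqju vhcv pptu ifn lipo bekxl dqoz kym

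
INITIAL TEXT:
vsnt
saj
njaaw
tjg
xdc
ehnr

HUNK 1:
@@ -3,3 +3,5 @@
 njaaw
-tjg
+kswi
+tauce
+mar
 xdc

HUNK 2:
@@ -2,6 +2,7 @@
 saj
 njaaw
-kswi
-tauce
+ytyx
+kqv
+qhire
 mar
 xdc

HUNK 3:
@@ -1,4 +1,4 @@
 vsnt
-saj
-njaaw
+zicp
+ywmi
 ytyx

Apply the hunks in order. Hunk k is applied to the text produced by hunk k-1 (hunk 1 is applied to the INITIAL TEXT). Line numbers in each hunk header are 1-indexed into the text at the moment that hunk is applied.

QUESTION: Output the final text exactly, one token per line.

Hunk 1: at line 3 remove [tjg] add [kswi,tauce,mar] -> 8 lines: vsnt saj njaaw kswi tauce mar xdc ehnr
Hunk 2: at line 2 remove [kswi,tauce] add [ytyx,kqv,qhire] -> 9 lines: vsnt saj njaaw ytyx kqv qhire mar xdc ehnr
Hunk 3: at line 1 remove [saj,njaaw] add [zicp,ywmi] -> 9 lines: vsnt zicp ywmi ytyx kqv qhire mar xdc ehnr

Answer: vsnt
zicp
ywmi
ytyx
kqv
qhire
mar
xdc
ehnr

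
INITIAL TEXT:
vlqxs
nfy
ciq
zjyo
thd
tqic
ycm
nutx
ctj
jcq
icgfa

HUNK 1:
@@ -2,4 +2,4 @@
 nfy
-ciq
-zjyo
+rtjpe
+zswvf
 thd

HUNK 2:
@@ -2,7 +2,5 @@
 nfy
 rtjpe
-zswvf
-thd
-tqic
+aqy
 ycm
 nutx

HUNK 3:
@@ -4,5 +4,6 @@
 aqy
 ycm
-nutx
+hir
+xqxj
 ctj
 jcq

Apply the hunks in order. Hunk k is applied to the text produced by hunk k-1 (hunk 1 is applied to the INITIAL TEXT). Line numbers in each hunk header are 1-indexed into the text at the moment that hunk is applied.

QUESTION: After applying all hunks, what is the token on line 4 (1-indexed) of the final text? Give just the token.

Hunk 1: at line 2 remove [ciq,zjyo] add [rtjpe,zswvf] -> 11 lines: vlqxs nfy rtjpe zswvf thd tqic ycm nutx ctj jcq icgfa
Hunk 2: at line 2 remove [zswvf,thd,tqic] add [aqy] -> 9 lines: vlqxs nfy rtjpe aqy ycm nutx ctj jcq icgfa
Hunk 3: at line 4 remove [nutx] add [hir,xqxj] -> 10 lines: vlqxs nfy rtjpe aqy ycm hir xqxj ctj jcq icgfa
Final line 4: aqy

Answer: aqy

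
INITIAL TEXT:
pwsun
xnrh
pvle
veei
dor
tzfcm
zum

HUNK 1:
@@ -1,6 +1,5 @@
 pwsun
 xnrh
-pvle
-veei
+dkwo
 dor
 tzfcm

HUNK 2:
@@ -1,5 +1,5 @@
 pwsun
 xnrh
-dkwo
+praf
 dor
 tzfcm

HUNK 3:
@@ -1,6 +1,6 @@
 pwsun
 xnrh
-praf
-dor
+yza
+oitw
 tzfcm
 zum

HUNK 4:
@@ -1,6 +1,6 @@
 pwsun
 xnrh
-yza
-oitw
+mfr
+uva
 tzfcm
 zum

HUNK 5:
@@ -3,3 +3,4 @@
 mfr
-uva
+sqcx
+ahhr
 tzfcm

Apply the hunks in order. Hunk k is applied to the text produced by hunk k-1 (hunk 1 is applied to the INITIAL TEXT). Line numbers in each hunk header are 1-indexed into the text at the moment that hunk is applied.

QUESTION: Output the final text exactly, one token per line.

Answer: pwsun
xnrh
mfr
sqcx
ahhr
tzfcm
zum

Derivation:
Hunk 1: at line 1 remove [pvle,veei] add [dkwo] -> 6 lines: pwsun xnrh dkwo dor tzfcm zum
Hunk 2: at line 1 remove [dkwo] add [praf] -> 6 lines: pwsun xnrh praf dor tzfcm zum
Hunk 3: at line 1 remove [praf,dor] add [yza,oitw] -> 6 lines: pwsun xnrh yza oitw tzfcm zum
Hunk 4: at line 1 remove [yza,oitw] add [mfr,uva] -> 6 lines: pwsun xnrh mfr uva tzfcm zum
Hunk 5: at line 3 remove [uva] add [sqcx,ahhr] -> 7 lines: pwsun xnrh mfr sqcx ahhr tzfcm zum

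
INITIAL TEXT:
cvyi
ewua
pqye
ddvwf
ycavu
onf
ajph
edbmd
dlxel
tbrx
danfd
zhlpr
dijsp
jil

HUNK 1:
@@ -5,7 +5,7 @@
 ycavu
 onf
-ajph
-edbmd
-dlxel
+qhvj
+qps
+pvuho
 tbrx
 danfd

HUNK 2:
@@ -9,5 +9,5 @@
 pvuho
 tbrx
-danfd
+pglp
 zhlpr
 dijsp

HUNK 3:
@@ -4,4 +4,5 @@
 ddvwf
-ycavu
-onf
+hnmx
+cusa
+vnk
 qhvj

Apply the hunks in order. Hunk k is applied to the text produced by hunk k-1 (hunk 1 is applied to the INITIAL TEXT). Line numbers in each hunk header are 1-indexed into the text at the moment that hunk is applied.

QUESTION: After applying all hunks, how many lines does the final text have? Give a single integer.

Answer: 15

Derivation:
Hunk 1: at line 5 remove [ajph,edbmd,dlxel] add [qhvj,qps,pvuho] -> 14 lines: cvyi ewua pqye ddvwf ycavu onf qhvj qps pvuho tbrx danfd zhlpr dijsp jil
Hunk 2: at line 9 remove [danfd] add [pglp] -> 14 lines: cvyi ewua pqye ddvwf ycavu onf qhvj qps pvuho tbrx pglp zhlpr dijsp jil
Hunk 3: at line 4 remove [ycavu,onf] add [hnmx,cusa,vnk] -> 15 lines: cvyi ewua pqye ddvwf hnmx cusa vnk qhvj qps pvuho tbrx pglp zhlpr dijsp jil
Final line count: 15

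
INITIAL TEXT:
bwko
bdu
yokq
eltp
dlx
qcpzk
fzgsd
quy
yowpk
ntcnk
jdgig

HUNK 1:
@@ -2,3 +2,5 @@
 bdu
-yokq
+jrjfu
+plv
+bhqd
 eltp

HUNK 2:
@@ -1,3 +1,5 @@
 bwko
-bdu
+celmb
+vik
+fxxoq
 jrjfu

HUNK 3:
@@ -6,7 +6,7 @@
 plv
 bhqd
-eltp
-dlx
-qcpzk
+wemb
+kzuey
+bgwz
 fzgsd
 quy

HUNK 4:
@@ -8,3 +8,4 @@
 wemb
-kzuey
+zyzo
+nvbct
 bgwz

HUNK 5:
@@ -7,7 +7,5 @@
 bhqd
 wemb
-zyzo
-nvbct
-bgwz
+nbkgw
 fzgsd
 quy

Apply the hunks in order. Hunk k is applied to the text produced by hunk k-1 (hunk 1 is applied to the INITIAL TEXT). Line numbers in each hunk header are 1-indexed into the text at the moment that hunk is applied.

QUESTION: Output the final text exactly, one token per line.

Hunk 1: at line 2 remove [yokq] add [jrjfu,plv,bhqd] -> 13 lines: bwko bdu jrjfu plv bhqd eltp dlx qcpzk fzgsd quy yowpk ntcnk jdgig
Hunk 2: at line 1 remove [bdu] add [celmb,vik,fxxoq] -> 15 lines: bwko celmb vik fxxoq jrjfu plv bhqd eltp dlx qcpzk fzgsd quy yowpk ntcnk jdgig
Hunk 3: at line 6 remove [eltp,dlx,qcpzk] add [wemb,kzuey,bgwz] -> 15 lines: bwko celmb vik fxxoq jrjfu plv bhqd wemb kzuey bgwz fzgsd quy yowpk ntcnk jdgig
Hunk 4: at line 8 remove [kzuey] add [zyzo,nvbct] -> 16 lines: bwko celmb vik fxxoq jrjfu plv bhqd wemb zyzo nvbct bgwz fzgsd quy yowpk ntcnk jdgig
Hunk 5: at line 7 remove [zyzo,nvbct,bgwz] add [nbkgw] -> 14 lines: bwko celmb vik fxxoq jrjfu plv bhqd wemb nbkgw fzgsd quy yowpk ntcnk jdgig

Answer: bwko
celmb
vik
fxxoq
jrjfu
plv
bhqd
wemb
nbkgw
fzgsd
quy
yowpk
ntcnk
jdgig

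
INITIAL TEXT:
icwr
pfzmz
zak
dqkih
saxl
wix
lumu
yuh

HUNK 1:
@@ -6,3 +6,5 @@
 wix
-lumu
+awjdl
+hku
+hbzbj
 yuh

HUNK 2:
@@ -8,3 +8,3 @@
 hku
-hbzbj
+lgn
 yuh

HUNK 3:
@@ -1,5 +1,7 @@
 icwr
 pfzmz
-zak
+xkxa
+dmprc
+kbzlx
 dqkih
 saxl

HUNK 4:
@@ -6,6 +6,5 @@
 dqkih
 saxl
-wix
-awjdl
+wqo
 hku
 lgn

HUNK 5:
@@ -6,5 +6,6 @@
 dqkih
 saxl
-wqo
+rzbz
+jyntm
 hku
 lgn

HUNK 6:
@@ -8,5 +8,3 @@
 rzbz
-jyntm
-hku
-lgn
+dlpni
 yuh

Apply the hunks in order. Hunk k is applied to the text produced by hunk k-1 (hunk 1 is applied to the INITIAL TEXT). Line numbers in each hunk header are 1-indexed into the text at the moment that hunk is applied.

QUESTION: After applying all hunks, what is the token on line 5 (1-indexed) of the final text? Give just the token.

Hunk 1: at line 6 remove [lumu] add [awjdl,hku,hbzbj] -> 10 lines: icwr pfzmz zak dqkih saxl wix awjdl hku hbzbj yuh
Hunk 2: at line 8 remove [hbzbj] add [lgn] -> 10 lines: icwr pfzmz zak dqkih saxl wix awjdl hku lgn yuh
Hunk 3: at line 1 remove [zak] add [xkxa,dmprc,kbzlx] -> 12 lines: icwr pfzmz xkxa dmprc kbzlx dqkih saxl wix awjdl hku lgn yuh
Hunk 4: at line 6 remove [wix,awjdl] add [wqo] -> 11 lines: icwr pfzmz xkxa dmprc kbzlx dqkih saxl wqo hku lgn yuh
Hunk 5: at line 6 remove [wqo] add [rzbz,jyntm] -> 12 lines: icwr pfzmz xkxa dmprc kbzlx dqkih saxl rzbz jyntm hku lgn yuh
Hunk 6: at line 8 remove [jyntm,hku,lgn] add [dlpni] -> 10 lines: icwr pfzmz xkxa dmprc kbzlx dqkih saxl rzbz dlpni yuh
Final line 5: kbzlx

Answer: kbzlx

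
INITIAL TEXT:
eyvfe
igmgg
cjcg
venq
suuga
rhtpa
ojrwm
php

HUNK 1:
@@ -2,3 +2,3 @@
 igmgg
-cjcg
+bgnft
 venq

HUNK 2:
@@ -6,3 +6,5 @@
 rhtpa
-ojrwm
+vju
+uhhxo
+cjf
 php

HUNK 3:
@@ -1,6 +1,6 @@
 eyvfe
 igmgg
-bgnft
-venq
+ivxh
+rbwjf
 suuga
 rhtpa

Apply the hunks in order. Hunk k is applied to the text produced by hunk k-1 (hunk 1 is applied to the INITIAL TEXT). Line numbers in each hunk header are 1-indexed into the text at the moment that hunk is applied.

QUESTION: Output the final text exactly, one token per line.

Hunk 1: at line 2 remove [cjcg] add [bgnft] -> 8 lines: eyvfe igmgg bgnft venq suuga rhtpa ojrwm php
Hunk 2: at line 6 remove [ojrwm] add [vju,uhhxo,cjf] -> 10 lines: eyvfe igmgg bgnft venq suuga rhtpa vju uhhxo cjf php
Hunk 3: at line 1 remove [bgnft,venq] add [ivxh,rbwjf] -> 10 lines: eyvfe igmgg ivxh rbwjf suuga rhtpa vju uhhxo cjf php

Answer: eyvfe
igmgg
ivxh
rbwjf
suuga
rhtpa
vju
uhhxo
cjf
php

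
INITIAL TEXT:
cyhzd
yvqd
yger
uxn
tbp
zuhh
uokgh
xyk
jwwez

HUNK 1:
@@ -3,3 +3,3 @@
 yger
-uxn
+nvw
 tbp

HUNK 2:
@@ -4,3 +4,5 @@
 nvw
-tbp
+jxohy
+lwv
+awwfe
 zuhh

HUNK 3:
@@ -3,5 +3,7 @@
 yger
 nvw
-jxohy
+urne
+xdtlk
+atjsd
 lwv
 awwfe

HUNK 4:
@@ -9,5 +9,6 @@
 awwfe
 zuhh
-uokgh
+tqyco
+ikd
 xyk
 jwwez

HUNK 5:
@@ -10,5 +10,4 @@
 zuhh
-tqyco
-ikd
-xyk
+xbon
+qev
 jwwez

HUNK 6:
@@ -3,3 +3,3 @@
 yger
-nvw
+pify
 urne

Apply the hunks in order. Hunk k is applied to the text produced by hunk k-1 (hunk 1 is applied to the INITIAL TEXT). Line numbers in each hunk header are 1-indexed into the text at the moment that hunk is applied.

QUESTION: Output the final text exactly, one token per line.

Hunk 1: at line 3 remove [uxn] add [nvw] -> 9 lines: cyhzd yvqd yger nvw tbp zuhh uokgh xyk jwwez
Hunk 2: at line 4 remove [tbp] add [jxohy,lwv,awwfe] -> 11 lines: cyhzd yvqd yger nvw jxohy lwv awwfe zuhh uokgh xyk jwwez
Hunk 3: at line 3 remove [jxohy] add [urne,xdtlk,atjsd] -> 13 lines: cyhzd yvqd yger nvw urne xdtlk atjsd lwv awwfe zuhh uokgh xyk jwwez
Hunk 4: at line 9 remove [uokgh] add [tqyco,ikd] -> 14 lines: cyhzd yvqd yger nvw urne xdtlk atjsd lwv awwfe zuhh tqyco ikd xyk jwwez
Hunk 5: at line 10 remove [tqyco,ikd,xyk] add [xbon,qev] -> 13 lines: cyhzd yvqd yger nvw urne xdtlk atjsd lwv awwfe zuhh xbon qev jwwez
Hunk 6: at line 3 remove [nvw] add [pify] -> 13 lines: cyhzd yvqd yger pify urne xdtlk atjsd lwv awwfe zuhh xbon qev jwwez

Answer: cyhzd
yvqd
yger
pify
urne
xdtlk
atjsd
lwv
awwfe
zuhh
xbon
qev
jwwez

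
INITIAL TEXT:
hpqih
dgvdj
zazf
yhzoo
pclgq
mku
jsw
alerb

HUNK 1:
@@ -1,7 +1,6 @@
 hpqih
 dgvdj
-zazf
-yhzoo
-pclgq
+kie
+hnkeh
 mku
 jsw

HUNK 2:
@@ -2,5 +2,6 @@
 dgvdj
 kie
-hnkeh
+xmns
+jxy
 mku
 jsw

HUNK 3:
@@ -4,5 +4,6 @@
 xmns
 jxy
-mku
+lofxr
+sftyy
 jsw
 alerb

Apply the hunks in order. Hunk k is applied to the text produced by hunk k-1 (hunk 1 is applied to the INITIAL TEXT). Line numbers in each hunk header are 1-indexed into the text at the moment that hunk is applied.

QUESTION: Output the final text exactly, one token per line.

Hunk 1: at line 1 remove [zazf,yhzoo,pclgq] add [kie,hnkeh] -> 7 lines: hpqih dgvdj kie hnkeh mku jsw alerb
Hunk 2: at line 2 remove [hnkeh] add [xmns,jxy] -> 8 lines: hpqih dgvdj kie xmns jxy mku jsw alerb
Hunk 3: at line 4 remove [mku] add [lofxr,sftyy] -> 9 lines: hpqih dgvdj kie xmns jxy lofxr sftyy jsw alerb

Answer: hpqih
dgvdj
kie
xmns
jxy
lofxr
sftyy
jsw
alerb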